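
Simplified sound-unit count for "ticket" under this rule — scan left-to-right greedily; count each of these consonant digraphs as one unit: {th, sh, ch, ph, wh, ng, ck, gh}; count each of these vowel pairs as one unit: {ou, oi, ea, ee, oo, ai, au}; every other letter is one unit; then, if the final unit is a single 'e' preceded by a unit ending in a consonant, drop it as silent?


Word: "ticket" (6 letters)
Left-to-right scan:
  1. 't' (letter)
  2. 'i' (letter)
  3. 'ck' (digraph)
  4. 'e' (letter)
  5. 't' (letter)
Units from scan: 5
Sound units = 5 units


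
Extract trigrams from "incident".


Word: "incident" (length 8)
Number of trigrams = 8 - 3 + 1 = 6
  Position 0: "inc"
  Position 1: "nci"
  Position 2: "cid"
  Position 3: "ide"
  Position 4: "den"
  Position 5: "ent"
Trigrams = "inc", "nci", "cid", "ide", "den", "ent"


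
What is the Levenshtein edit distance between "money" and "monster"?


Word 1: "money" (length 5)
Word 2: "monster" (length 7)
One optimal edit sequence (insert/delete/substitute each cost 1):
  1. keep 'm'
  2. keep 'o'
  3. keep 'n'
  4. insert 's'  (+1)
  5. insert 't'  (+1)
  6. keep 'e'
  7. substitute 'y' -> 'r'  (+1)
Total edit operations: 3
Edit distance = 3


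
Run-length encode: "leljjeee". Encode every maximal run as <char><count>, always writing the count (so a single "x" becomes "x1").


String: "leljjeee"
Scanning for consecutive runs:
  'l' x 1
  'e' x 1
  'l' x 1
  'j' x 2
  'e' x 3
RLE = "l1e1l1j2e3"


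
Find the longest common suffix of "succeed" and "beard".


Word 1: "succeed"
Word 2: "beard"
Comparing from end:
  Pos -1: 'd' == 'd'
  Pos -2: 'e' != 'r' (stop)
LCS = "d" (length 1)


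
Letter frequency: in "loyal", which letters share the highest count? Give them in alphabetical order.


Word: "loyal"
Letter counts:
  'a': 1
  'l': 2
  'o': 1
  'y': 1
Maximum count = 2
Most frequent = 'l' (2 times each)


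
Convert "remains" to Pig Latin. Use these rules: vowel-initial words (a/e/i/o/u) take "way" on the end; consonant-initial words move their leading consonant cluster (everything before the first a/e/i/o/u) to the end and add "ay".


Word: "remains"
Starts with consonant(s) → move to end, add 'ay'
Consonant cluster: "r"
Pig Latin = "emainsray"


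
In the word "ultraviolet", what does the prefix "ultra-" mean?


Prefix: ultra-
As in: ultraviolet -> ultra- + violet
Meaning = beyond


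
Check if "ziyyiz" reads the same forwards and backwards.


Word: "ziyyiz"
Reversed: "ziyyiz"
Forward == Backward? ziyyiz == ziyyiz
Palindrome = Yes


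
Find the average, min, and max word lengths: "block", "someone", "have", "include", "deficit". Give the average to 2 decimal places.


Lengths: "block"=5, "someone"=7, "have"=4, "include"=7, "deficit"=7
Sum = 30, Count = 5
Average = 30/5 = 6.00
= avg=6.00, min=4, max=7


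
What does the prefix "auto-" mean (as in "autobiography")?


Prefix: auto-
Example: autobiography = auto- + biography
Meaning = self


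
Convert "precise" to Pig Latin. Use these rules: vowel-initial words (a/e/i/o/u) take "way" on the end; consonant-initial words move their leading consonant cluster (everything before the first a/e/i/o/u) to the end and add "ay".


Word: "precise"
Starts with consonant(s) → move to end, add 'ay'
Consonant cluster: "pr"
Pig Latin = "ecisepray"


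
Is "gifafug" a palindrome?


Word: "gifafug"
Reversed: "gufafig"
Forward == Backward? gifafug != gufafig
Palindrome = No


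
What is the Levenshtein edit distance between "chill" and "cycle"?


Word 1: "chill" (length 5)
Word 2: "cycle" (length 5)
One optimal edit sequence (insert/delete/substitute each cost 1):
  1. keep 'c'
  2. substitute 'h' -> 'y'  (+1)
  3. substitute 'i' -> 'c'  (+1)
  4. keep 'l'
  5. substitute 'l' -> 'e'  (+1)
Total edit operations: 3
Edit distance = 3


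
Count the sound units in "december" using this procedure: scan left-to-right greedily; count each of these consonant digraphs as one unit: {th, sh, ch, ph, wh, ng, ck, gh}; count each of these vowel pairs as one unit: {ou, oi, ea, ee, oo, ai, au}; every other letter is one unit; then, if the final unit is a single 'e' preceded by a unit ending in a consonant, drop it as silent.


Word: "december" (8 letters)
Left-to-right scan:
  1. 'd' (letter)
  2. 'e' (letter)
  3. 'c' (letter)
  4. 'e' (letter)
  5. 'm' (letter)
  6. 'b' (letter)
  7. 'e' (letter)
  8. 'r' (letter)
Units from scan: 8
Sound units = 8 units


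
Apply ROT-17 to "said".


Word: "said"
Shift: 17
Each letter → (letter + shift) mod 26:
  's' (18) + 17 = 9 → 'j'
  'a' (0) + 17 = 17 → 'r'
  'i' (8) + 17 = 25 → 'z'
  'd' (3) + 17 = 20 → 'u'
Result = "jrzu"


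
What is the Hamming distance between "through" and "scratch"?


Comparing character by character (same length = 7):
  Pos 0: 't' vs 's' !=
  Pos 1: 'h' vs 'c' !=
  Pos 2: 'r' vs 'r' =
  Pos 3: 'o' vs 'a' !=
  Pos 4: 'u' vs 't' !=
  Pos 5: 'g' vs 'c' !=
  Pos 6: 'h' vs 'h' =
Hamming distance = 5


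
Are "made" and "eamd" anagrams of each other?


Word 1: "made" → sorted: adem
Word 2: "eamd" → sorted: adem
Same letters? adem == adem
Anagram = Yes


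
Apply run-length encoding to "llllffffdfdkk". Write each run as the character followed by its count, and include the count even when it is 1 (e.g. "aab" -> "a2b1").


String: "llllffffdfdkk"
Scanning for consecutive runs:
  'l' x 4
  'f' x 4
  'd' x 1
  'f' x 1
  'd' x 1
  'k' x 2
RLE = "l4f4d1f1d1k2"


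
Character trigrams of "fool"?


Word: "fool" (length 4)
Number of trigrams = 4 - 3 + 1 = 2
  Position 0: "foo"
  Position 1: "ool"
Trigrams = "foo", "ool"


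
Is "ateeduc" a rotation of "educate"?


Word: "educate", Candidate: "ateeduc"
Method: check if candidate is substring of word+word
"educateeducate" contains "ateeduc"? Yes
Is rotation = Yes


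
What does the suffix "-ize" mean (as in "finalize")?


Suffix: -ize
Example: finalize (final + -ize)
Meaning = to make


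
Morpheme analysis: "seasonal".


Word: "seasonal"
Morphemes: season + -al
Each morpheme carries meaning
= 2 morphemes


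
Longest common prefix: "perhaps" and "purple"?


Word 1: "perhaps"
Word 2: "purple"
Comparing from start:
  Pos 0: 'p' == 'p'
  Pos 1: 'e' != 'u' (stop)
LCP = "p" (length 1)


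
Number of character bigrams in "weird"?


Word: "weird" (length 5)
Number of 2-grams = length - 2 + 1 = 5 - 2 + 1
= 4


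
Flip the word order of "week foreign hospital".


Original: "week foreign hospital"
Words (1..n): week | foreign | hospital
Reversed (n..1): hospital | foreign | week
Result = "hospital foreign week"


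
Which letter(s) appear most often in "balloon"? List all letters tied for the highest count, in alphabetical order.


Word: "balloon"
Letter counts:
  'a': 1
  'b': 1
  'l': 2
  'n': 1
  'o': 2
Maximum count = 2
Most frequent = 'l', 'o' (2 times each)


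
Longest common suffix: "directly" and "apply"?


Word 1: "directly"
Word 2: "apply"
Comparing from end:
  Pos -1: 'y' == 'y'
  Pos -2: 'l' == 'l'
  Pos -3: 't' != 'p' (stop)
LCS = "ly" (length 2)


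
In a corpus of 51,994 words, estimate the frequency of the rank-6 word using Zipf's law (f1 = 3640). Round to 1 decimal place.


Zipf's law: f(r) = f(1) / r
f(1) = 3640
f(6) = 3640 / 6
= 606.7 occurrences


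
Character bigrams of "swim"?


Word: "swim" (length 4)
Number of bigrams = 4 - 2 + 1 = 3
  Position 0: "sw"
  Position 1: "wi"
  Position 2: "im"
Bigrams = "sw", "wi", "im"


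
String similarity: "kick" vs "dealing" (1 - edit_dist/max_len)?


Word 1: "kick" (length 4)
Word 2: "dealing" (length 7)
One optimal edit sequence:
  1. insert 'd'  (+1)
  2. insert 'e'  (+1)
  3. insert 'a'  (+1)
  4. substitute 'k' -> 'l'  (+1)
  5. keep 'i'
  6. substitute 'c' -> 'n'  (+1)
  7. substitute 'k' -> 'g'  (+1)
Edit distance = 6
Max length = max(4, 7) = 7
Similarity = 1 - 6/7
= 0.1429


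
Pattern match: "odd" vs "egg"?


Pattern of "odd": [0, 1, 1]
Pattern of "egg": [0, 1, 1]
Patterns match
Same pattern = Yes


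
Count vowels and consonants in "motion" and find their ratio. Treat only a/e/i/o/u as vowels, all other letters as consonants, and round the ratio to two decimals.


Word: "motion"
Vowels (a,e,i,o,u): 3
Consonants: 3
Ratio = 3/3
= 1.00


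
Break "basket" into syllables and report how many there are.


Word: "basket"
Syllable breakdown: bas | ket
Counting: 2 parts
= 2 syllables


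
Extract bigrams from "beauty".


Word: "beauty" (length 6)
Number of bigrams = 6 - 2 + 1 = 5
  Position 0: "be"
  Position 1: "ea"
  Position 2: "au"
  Position 3: "ut"
  Position 4: "ty"
Bigrams = "be", "ea", "au", "ut", "ty"


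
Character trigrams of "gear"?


Word: "gear" (length 4)
Number of trigrams = 4 - 3 + 1 = 2
  Position 0: "gea"
  Position 1: "ear"
Trigrams = "gea", "ear"


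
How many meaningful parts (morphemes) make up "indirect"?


Word: "indirect"
Morphemes: in- + direct
Each morpheme carries meaning
= 2 morphemes


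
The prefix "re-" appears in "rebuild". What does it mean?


Prefix: re-
Example: rebuild (re- + build)
Meaning = again


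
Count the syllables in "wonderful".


Word: "wonderful"
Syllable breakdown: won / der / ful
Counting: 3 parts
= 3 syllables


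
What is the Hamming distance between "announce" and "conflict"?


Comparing character by character (same length = 8):
  Pos 0: 'a' vs 'c' !=
  Pos 1: 'n' vs 'o' !=
  Pos 2: 'n' vs 'n' =
  Pos 3: 'o' vs 'f' !=
  Pos 4: 'u' vs 'l' !=
  Pos 5: 'n' vs 'i' !=
  Pos 6: 'c' vs 'c' =
  Pos 7: 'e' vs 't' !=
Hamming distance = 6


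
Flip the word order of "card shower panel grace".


Original: "card shower panel grace"
Words (1..n): card | shower | panel | grace
Reversed (n..1): grace | panel | shower | card
Result = "grace panel shower card"


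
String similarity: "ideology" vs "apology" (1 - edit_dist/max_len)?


Word 1: "ideology" (length 8)
Word 2: "apology" (length 7)
One optimal edit sequence:
  1. delete 'i'  (+1)
  2. substitute 'd' -> 'a'  (+1)
  3. substitute 'e' -> 'p'  (+1)
  4. keep 'o'
  5. keep 'l'
  6. keep 'o'
  7. keep 'g'
  8. keep 'y'
Edit distance = 3
Max length = max(8, 7) = 8
Similarity = 1 - 3/8
= 0.6250


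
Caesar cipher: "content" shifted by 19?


Word: "content"
Shift: 19
Each letter → (letter + shift) mod 26:
  'c' (2) + 19 = 21 → 'v'
  'o' (14) + 19 = 7 → 'h'
  'n' (13) + 19 = 6 → 'g'
  't' (19) + 19 = 12 → 'm'
  'e' (4) + 19 = 23 → 'x'
  'n' (13) + 19 = 6 → 'g'
  't' (19) + 19 = 12 → 'm'
Result = "vhgmxgm"


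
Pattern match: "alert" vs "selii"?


Pattern of "alert": [0, 1, 2, 3, 4]
Pattern of "selii": [0, 1, 2, 3, 3]
Patterns do not match
Same pattern = No


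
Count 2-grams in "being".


Word: "being" (length 5)
Number of 2-grams = length - 2 + 1 = 5 - 2 + 1
= 4


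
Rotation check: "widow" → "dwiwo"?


Word: "widow", Candidate: "dwiwo"
Method: check if candidate is substring of word+word
"widowwidow" contains "dwiwo"? No
Is rotation = No


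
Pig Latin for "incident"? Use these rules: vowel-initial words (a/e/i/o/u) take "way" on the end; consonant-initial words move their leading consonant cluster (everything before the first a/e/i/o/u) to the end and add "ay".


Word: "incident"
Starts with vowel → add 'way'
Pig Latin = "incidentway"


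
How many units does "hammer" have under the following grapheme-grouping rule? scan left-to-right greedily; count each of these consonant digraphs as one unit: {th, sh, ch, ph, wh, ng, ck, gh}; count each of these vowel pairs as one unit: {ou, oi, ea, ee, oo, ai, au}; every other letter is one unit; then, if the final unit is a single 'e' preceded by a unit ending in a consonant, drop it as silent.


Word: "hammer" (6 letters)
Left-to-right scan:
  (1) 'h' (letter)
  (2) 'a' (letter)
  (3) 'm' (letter)
  (4) 'm' (letter)
  (5) 'e' (letter)
  (6) 'r' (letter)
Units from scan: 6
Sound units = 6 units


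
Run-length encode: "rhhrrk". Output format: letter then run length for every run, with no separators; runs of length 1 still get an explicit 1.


String: "rhhrrk"
Scanning for consecutive runs:
  'r' x 1
  'h' x 2
  'r' x 2
  'k' x 1
RLE = "r1h2r2k1"


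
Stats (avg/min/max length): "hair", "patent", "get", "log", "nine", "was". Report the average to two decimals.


Lengths: "hair"=4, "patent"=6, "get"=3, "log"=3, "nine"=4, "was"=3
Sum = 23, Count = 6
Average = 23/6 = 3.83
= avg=3.83, min=3, max=6


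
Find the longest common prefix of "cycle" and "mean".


Word 1: "cycle"
Word 2: "mean"
Comparing from start:
  Pos 0: 'c' != 'm' (stop)
LCP = "" (length 0)


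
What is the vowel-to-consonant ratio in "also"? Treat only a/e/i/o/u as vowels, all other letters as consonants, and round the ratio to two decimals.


Word: "also"
Vowels (a,e,i,o,u): 2
Consonants: 2
Ratio = 2/2
= 1.00


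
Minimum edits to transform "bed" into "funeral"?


Word 1: "bed" (length 3)
Word 2: "funeral" (length 7)
One optimal edit sequence (insert/delete/substitute each cost 1):
  1. insert 'f'  (+1)
  2. insert 'u'  (+1)
  3. substitute 'b' -> 'n'  (+1)
  4. keep 'e'
  5. insert 'r'  (+1)
  6. insert 'a'  (+1)
  7. substitute 'd' -> 'l'  (+1)
Total edit operations: 6
Edit distance = 6


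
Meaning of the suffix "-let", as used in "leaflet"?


Suffix: -let
Example: leaflet = leaf + -let
Meaning = small


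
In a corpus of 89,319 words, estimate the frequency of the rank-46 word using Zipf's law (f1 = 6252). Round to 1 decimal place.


Zipf's law: f(r) = f(1) / r
f(1) = 6252
f(46) = 6252 / 46
= 135.9 occurrences


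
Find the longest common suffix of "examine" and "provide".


Word 1: "examine"
Word 2: "provide"
Comparing from end:
  Pos -1: 'e' == 'e'
  Pos -2: 'n' != 'd' (stop)
LCS = "e" (length 1)


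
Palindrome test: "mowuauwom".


Word: "mowuauwom"
Reversed: "mowuauwom"
Forward == Backward? mowuauwom == mowuauwom
Palindrome = Yes


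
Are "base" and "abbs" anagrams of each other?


Word 1: "base" → sorted: abes
Word 2: "abbs" → sorted: abbs
Same letters? abes != abbs
Anagram = No


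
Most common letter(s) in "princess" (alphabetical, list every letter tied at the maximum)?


Word: "princess"
Letter counts:
  'c': 1
  'e': 1
  'i': 1
  'n': 1
  'p': 1
  'r': 1
  's': 2
Maximum count = 2
Most frequent = 's' (2 times each)


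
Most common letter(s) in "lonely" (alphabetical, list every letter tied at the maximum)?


Word: "lonely"
Letter counts:
  'e': 1
  'l': 2
  'n': 1
  'o': 1
  'y': 1
Maximum count = 2
Most frequent = 'l' (2 times each)


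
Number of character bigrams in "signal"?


Word: "signal" (length 6)
Number of 2-grams = length - 2 + 1 = 6 - 2 + 1
= 5


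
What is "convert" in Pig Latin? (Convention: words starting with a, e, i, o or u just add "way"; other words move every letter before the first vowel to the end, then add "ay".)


Word: "convert"
Starts with consonant(s) → move to end, add 'ay'
Consonant cluster: "c"
Pig Latin = "onvertcay"


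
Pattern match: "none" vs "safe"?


Pattern of "none": [0, 1, 0, 2]
Pattern of "safe": [0, 1, 2, 3]
Patterns do not match
Same pattern = No


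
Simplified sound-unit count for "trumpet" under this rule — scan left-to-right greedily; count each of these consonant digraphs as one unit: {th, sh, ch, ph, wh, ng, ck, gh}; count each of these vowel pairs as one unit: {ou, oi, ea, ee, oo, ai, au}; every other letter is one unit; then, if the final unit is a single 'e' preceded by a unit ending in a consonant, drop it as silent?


Word: "trumpet" (7 letters)
Left-to-right scan:
  [1] 't' (letter)
  [2] 'r' (letter)
  [3] 'u' (letter)
  [4] 'm' (letter)
  [5] 'p' (letter)
  [6] 'e' (letter)
  [7] 't' (letter)
Units from scan: 7
Sound units = 7 units


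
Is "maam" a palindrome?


Word: "maam"
Reversed: "maam"
Forward == Backward? maam == maam
Palindrome = Yes


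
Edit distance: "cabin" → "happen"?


Word 1: "cabin" (length 5)
Word 2: "happen" (length 6)
One optimal edit sequence (insert/delete/substitute each cost 1):
  1. substitute 'c' -> 'h'  (+1)
  2. keep 'a'
  3. insert 'p'  (+1)
  4. substitute 'b' -> 'p'  (+1)
  5. substitute 'i' -> 'e'  (+1)
  6. keep 'n'
Total edit operations: 4
Edit distance = 4


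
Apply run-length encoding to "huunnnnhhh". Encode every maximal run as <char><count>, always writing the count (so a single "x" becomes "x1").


String: "huunnnnhhh"
Scanning for consecutive runs:
  'h' x 1
  'u' x 2
  'n' x 4
  'h' x 3
RLE = "h1u2n4h3"


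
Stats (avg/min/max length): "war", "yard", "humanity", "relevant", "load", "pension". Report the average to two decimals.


Lengths: "war"=3, "yard"=4, "humanity"=8, "relevant"=8, "load"=4, "pension"=7
Sum = 34, Count = 6
Average = 34/6 = 5.67
= avg=5.67, min=3, max=8


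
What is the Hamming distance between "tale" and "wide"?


Comparing character by character (same length = 4):
  Pos 0: 't' vs 'w' !=
  Pos 1: 'a' vs 'i' !=
  Pos 2: 'l' vs 'd' !=
  Pos 3: 'e' vs 'e' =
Hamming distance = 3


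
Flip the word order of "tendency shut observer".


Original: "tendency shut observer"
Words (1..n): tendency | shut | observer
Reversed (n..1): observer | shut | tendency
Result = "observer shut tendency"


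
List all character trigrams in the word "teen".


Word: "teen" (length 4)
Number of trigrams = 4 - 3 + 1 = 2
  Position 0: "tee"
  Position 1: "een"
Trigrams = "tee", "een"


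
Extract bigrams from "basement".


Word: "basement" (length 8)
Number of bigrams = 8 - 2 + 1 = 7
  Position 0: "ba"
  Position 1: "as"
  Position 2: "se"
  Position 3: "em"
  Position 4: "me"
  Position 5: "en"
  Position 6: "nt"
Bigrams = "ba", "as", "se", "em", "me", "en", "nt"


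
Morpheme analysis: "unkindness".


Word: "unkindness"
Morphemes: un- / kind / -ness
Each morpheme carries meaning
= 3 morphemes


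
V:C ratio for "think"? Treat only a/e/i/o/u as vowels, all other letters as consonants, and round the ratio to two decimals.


Word: "think"
Vowels (a,e,i,o,u): 1
Consonants: 4
Ratio = 1/4
= 0.25


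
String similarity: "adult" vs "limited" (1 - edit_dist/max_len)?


Word 1: "adult" (length 5)
Word 2: "limited" (length 7)
One optimal edit sequence:
  1. substitute 'a' -> 'l'  (+1)
  2. substitute 'd' -> 'i'  (+1)
  3. substitute 'u' -> 'm'  (+1)
  4. substitute 'l' -> 'i'  (+1)
  5. keep 't'
  6. insert 'e'  (+1)
  7. insert 'd'  (+1)
Edit distance = 6
Max length = max(5, 7) = 7
Similarity = 1 - 6/7
= 0.1429


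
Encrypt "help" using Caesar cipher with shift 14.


Word: "help"
Shift: 14
Each letter → (letter + shift) mod 26:
  'h' (7) + 14 = 21 → 'v'
  'e' (4) + 14 = 18 → 's'
  'l' (11) + 14 = 25 → 'z'
  'p' (15) + 14 = 3 → 'd'
Result = "vszd"


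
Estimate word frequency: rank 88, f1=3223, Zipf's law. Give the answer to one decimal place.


Zipf's law: f(r) = f(1) / r
f(1) = 3223
f(88) = 3223 / 88
= 36.6 occurrences


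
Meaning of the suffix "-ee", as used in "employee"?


Suffix: -ee
Example: employee (employ + -ee)
Meaning = one who receives


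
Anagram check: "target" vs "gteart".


Word 1: "target" → sorted: aegrtt
Word 2: "gteart" → sorted: aegrtt
Same letters? aegrtt == aegrtt
Anagram = Yes


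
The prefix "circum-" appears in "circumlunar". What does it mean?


Prefix: circum-
Example: circumlunar = circum- + lunar
Meaning = around


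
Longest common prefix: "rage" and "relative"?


Word 1: "rage"
Word 2: "relative"
Comparing from start:
  Pos 0: 'r' == 'r'
  Pos 1: 'a' != 'e' (stop)
LCP = "r" (length 1)


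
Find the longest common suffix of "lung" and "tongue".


Word 1: "lung"
Word 2: "tongue"
Comparing from end:
  Pos -1: 'g' != 'e' (stop)
LCS = "" (length 0)


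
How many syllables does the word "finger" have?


Word: "finger"
Syllable breakdown: fin | ger
Counting: 2 parts
= 2 syllables


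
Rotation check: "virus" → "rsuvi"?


Word: "virus", Candidate: "rsuvi"
Method: check if candidate is substring of word+word
"virusvirus" contains "rsuvi"? No
Is rotation = No


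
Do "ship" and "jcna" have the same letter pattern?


Pattern of "ship": [0, 1, 2, 3]
Pattern of "jcna": [0, 1, 2, 3]
Patterns match
Same pattern = Yes


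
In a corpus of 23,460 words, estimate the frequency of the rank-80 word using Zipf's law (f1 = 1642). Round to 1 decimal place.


Zipf's law: f(r) = f(1) / r
f(1) = 1642
f(80) = 1642 / 80
= 20.5 occurrences


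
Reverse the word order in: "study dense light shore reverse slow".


Original: "study dense light shore reverse slow"
Words (1..n): study | dense | light | shore | reverse | slow
Reversed (n..1): slow | reverse | shore | light | dense | study
Result = "slow reverse shore light dense study"


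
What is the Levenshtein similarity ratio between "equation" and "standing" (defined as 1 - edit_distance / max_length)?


Word 1: "equation" (length 8)
Word 2: "standing" (length 8)
One optimal edit sequence:
  1. substitute 'e' -> 's'  (+1)
  2. substitute 'q' -> 't'  (+1)
  3. substitute 'u' -> 'a'  (+1)
  4. substitute 'a' -> 'n'  (+1)
  5. substitute 't' -> 'd'  (+1)
  6. keep 'i'
  7. substitute 'o' -> 'n'  (+1)
  8. substitute 'n' -> 'g'  (+1)
Edit distance = 7
Max length = max(8, 8) = 8
Similarity = 1 - 7/8
= 0.1250


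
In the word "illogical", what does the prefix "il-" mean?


Prefix: il-
As in: illogical -> il- + logical
Meaning = not


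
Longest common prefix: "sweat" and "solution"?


Word 1: "sweat"
Word 2: "solution"
Comparing from start:
  Pos 0: 's' == 's'
  Pos 1: 'w' != 'o' (stop)
LCP = "s" (length 1)


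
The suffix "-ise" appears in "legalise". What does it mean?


Suffix: -ise
Example: legalise (legal + -ise)
Meaning = to make


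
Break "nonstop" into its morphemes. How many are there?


Word: "nonstop"
Morphemes: non- + stop
Each morpheme carries meaning
= 2 morphemes


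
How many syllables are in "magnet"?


Word: "magnet"
Syllable breakdown: mag | net
Counting: 2 parts
= 2 syllables


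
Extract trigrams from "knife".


Word: "knife" (length 5)
Number of trigrams = 5 - 3 + 1 = 3
  Position 0: "kni"
  Position 1: "nif"
  Position 2: "ife"
Trigrams = "kni", "nif", "ife"


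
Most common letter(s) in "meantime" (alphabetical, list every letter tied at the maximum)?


Word: "meantime"
Letter counts:
  'a': 1
  'e': 2
  'i': 1
  'm': 2
  'n': 1
  't': 1
Maximum count = 2
Most frequent = 'e', 'm' (2 times each)


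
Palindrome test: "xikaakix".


Word: "xikaakix"
Reversed: "xikaakix"
Forward == Backward? xikaakix == xikaakix
Palindrome = Yes


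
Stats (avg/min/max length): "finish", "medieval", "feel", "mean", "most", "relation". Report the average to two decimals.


Lengths: "finish"=6, "medieval"=8, "feel"=4, "mean"=4, "most"=4, "relation"=8
Sum = 34, Count = 6
Average = 34/6 = 5.67
= avg=5.67, min=4, max=8


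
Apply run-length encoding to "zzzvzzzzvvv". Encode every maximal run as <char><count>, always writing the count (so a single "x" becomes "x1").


String: "zzzvzzzzvvv"
Scanning for consecutive runs:
  'z' x 3
  'v' x 1
  'z' x 4
  'v' x 3
RLE = "z3v1z4v3"


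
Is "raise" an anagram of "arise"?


Word 1: "arise" → sorted: aeirs
Word 2: "raise" → sorted: aeirs
Same letters? aeirs == aeirs
Anagram = Yes


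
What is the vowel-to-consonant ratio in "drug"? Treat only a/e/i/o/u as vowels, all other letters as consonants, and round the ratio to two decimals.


Word: "drug"
Vowels (a,e,i,o,u): 1
Consonants: 3
Ratio = 1/3
= 0.33


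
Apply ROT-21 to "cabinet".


Word: "cabinet"
Shift: 21
Each letter → (letter + shift) mod 26:
  'c' (2) + 21 = 23 → 'x'
  'a' (0) + 21 = 21 → 'v'
  'b' (1) + 21 = 22 → 'w'
  'i' (8) + 21 = 3 → 'd'
  'n' (13) + 21 = 8 → 'i'
  'e' (4) + 21 = 25 → 'z'
  't' (19) + 21 = 14 → 'o'
Result = "xvwdizo"


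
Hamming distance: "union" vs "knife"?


Comparing character by character (same length = 5):
  Pos 0: 'u' vs 'k' !=
  Pos 1: 'n' vs 'n' =
  Pos 2: 'i' vs 'i' =
  Pos 3: 'o' vs 'f' !=
  Pos 4: 'n' vs 'e' !=
Hamming distance = 3


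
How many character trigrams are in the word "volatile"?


Word: "volatile" (length 8)
Number of 3-grams = length - 3 + 1 = 8 - 3 + 1
= 6


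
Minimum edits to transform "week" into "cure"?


Word 1: "week" (length 4)
Word 2: "cure" (length 4)
One optimal edit sequence (insert/delete/substitute each cost 1):
  1. substitute 'w' -> 'c'  (+1)
  2. substitute 'e' -> 'u'  (+1)
  3. substitute 'e' -> 'r'  (+1)
  4. substitute 'k' -> 'e'  (+1)
Total edit operations: 4
Edit distance = 4


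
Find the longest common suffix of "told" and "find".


Word 1: "told"
Word 2: "find"
Comparing from end:
  Pos -1: 'd' == 'd'
  Pos -2: 'l' != 'n' (stop)
LCS = "d" (length 1)


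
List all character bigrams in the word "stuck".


Word: "stuck" (length 5)
Number of bigrams = 5 - 2 + 1 = 4
  Position 0: "st"
  Position 1: "tu"
  Position 2: "uc"
  Position 3: "ck"
Bigrams = "st", "tu", "uc", "ck"


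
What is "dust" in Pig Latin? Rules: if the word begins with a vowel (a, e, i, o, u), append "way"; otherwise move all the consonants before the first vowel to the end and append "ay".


Word: "dust"
Starts with consonant(s) → move to end, add 'ay'
Consonant cluster: "d"
Pig Latin = "ustday"


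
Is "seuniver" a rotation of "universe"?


Word: "universe", Candidate: "seuniver"
Method: check if candidate is substring of word+word
"universeuniverse" contains "seuniver"? Yes
Is rotation = Yes


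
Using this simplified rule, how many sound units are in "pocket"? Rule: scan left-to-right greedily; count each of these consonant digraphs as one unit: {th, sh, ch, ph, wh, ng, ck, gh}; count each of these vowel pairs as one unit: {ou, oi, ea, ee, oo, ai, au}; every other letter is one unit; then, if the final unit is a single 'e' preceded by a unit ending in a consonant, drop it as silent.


Word: "pocket" (6 letters)
Left-to-right scan:
  (1) 'p' (letter)
  (2) 'o' (letter)
  (3) 'ck' (digraph)
  (4) 'e' (letter)
  (5) 't' (letter)
Units from scan: 5
Sound units = 5 units


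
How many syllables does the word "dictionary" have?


Word: "dictionary"
Syllable breakdown: dic · tion · ar · y
Counting: 4 parts
= 4 syllables


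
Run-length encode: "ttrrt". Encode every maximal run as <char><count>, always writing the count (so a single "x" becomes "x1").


String: "ttrrt"
Scanning for consecutive runs:
  't' x 2
  'r' x 2
  't' x 1
RLE = "t2r2t1"


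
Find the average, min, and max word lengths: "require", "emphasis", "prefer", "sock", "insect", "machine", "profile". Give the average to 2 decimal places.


Lengths: "require"=7, "emphasis"=8, "prefer"=6, "sock"=4, "insect"=6, "machine"=7, "profile"=7
Sum = 45, Count = 7
Average = 45/7 = 6.43
= avg=6.43, min=4, max=8


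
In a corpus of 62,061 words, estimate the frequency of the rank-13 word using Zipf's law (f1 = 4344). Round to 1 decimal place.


Zipf's law: f(r) = f(1) / r
f(1) = 4344
f(13) = 4344 / 13
= 334.2 occurrences


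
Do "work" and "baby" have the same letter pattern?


Pattern of "work": [0, 1, 2, 3]
Pattern of "baby": [0, 1, 0, 2]
Patterns do not match
Same pattern = No


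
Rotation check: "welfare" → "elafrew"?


Word: "welfare", Candidate: "elafrew"
Method: check if candidate is substring of word+word
"welfarewelfare" contains "elafrew"? No
Is rotation = No


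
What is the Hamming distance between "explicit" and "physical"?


Comparing character by character (same length = 8):
  Pos 0: 'e' vs 'p' !=
  Pos 1: 'x' vs 'h' !=
  Pos 2: 'p' vs 'y' !=
  Pos 3: 'l' vs 's' !=
  Pos 4: 'i' vs 'i' =
  Pos 5: 'c' vs 'c' =
  Pos 6: 'i' vs 'a' !=
  Pos 7: 't' vs 'l' !=
Hamming distance = 6


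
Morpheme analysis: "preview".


Word: "preview"
Morphemes: pre- | view
Each morpheme carries meaning
= 2 morphemes


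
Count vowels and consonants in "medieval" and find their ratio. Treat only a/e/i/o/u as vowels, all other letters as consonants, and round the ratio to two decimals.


Word: "medieval"
Vowels (a,e,i,o,u): 4
Consonants: 4
Ratio = 4/4
= 1.00


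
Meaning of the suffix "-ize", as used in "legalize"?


Suffix: -ize
As in: legalize -> legal + -ize
Meaning = to make


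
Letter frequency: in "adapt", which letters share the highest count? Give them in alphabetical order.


Word: "adapt"
Letter counts:
  'a': 2
  'd': 1
  'p': 1
  't': 1
Maximum count = 2
Most frequent = 'a' (2 times each)


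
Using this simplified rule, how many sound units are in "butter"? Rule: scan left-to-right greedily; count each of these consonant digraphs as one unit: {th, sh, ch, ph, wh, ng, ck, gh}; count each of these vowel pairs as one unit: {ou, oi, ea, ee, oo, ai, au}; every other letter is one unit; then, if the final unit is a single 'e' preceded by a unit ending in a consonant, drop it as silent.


Word: "butter" (6 letters)
Left-to-right scan:
  1. 'b' (letter)
  2. 'u' (letter)
  3. 't' (letter)
  4. 't' (letter)
  5. 'e' (letter)
  6. 'r' (letter)
Units from scan: 6
Sound units = 6 units


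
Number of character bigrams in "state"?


Word: "state" (length 5)
Number of 2-grams = length - 2 + 1 = 5 - 2 + 1
= 4


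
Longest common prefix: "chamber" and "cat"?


Word 1: "chamber"
Word 2: "cat"
Comparing from start:
  Pos 0: 'c' == 'c'
  Pos 1: 'h' != 'a' (stop)
LCP = "c" (length 1)


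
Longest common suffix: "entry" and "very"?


Word 1: "entry"
Word 2: "very"
Comparing from end:
  Pos -1: 'y' == 'y'
  Pos -2: 'r' == 'r'
  Pos -3: 't' != 'e' (stop)
LCS = "ry" (length 2)


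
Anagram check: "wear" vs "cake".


Word 1: "wear" → sorted: aerw
Word 2: "cake" → sorted: acek
Same letters? aerw != acek
Anagram = No


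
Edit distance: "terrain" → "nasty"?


Word 1: "terrain" (length 7)
Word 2: "nasty" (length 5)
One optimal edit sequence (insert/delete/substitute each cost 1):
  1. delete 't'  (+1)
  2. delete 'e'  (+1)
  3. substitute 'r' -> 'n'  (+1)
  4. substitute 'r' -> 'a'  (+1)
  5. substitute 'a' -> 's'  (+1)
  6. substitute 'i' -> 't'  (+1)
  7. substitute 'n' -> 'y'  (+1)
Total edit operations: 7
Edit distance = 7


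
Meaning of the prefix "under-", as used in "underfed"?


Prefix: under-
As in: underfed -> under- + fed
Meaning = insufficient


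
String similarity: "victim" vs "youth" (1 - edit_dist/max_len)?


Word 1: "victim" (length 6)
Word 2: "youth" (length 5)
One optimal edit sequence:
  1. substitute 'v' -> 'y'  (+1)
  2. substitute 'i' -> 'o'  (+1)
  3. substitute 'c' -> 'u'  (+1)
  4. keep 't'
  5. delete 'i'  (+1)
  6. substitute 'm' -> 'h'  (+1)
Edit distance = 5
Max length = max(6, 5) = 6
Similarity = 1 - 5/6
= 0.1667


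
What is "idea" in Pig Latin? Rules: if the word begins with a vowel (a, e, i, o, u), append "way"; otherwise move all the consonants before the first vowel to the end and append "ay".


Word: "idea"
Starts with vowel → add 'way'
Pig Latin = "ideaway"


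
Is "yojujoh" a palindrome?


Word: "yojujoh"
Reversed: "hojujoy"
Forward == Backward? yojujoh != hojujoy
Palindrome = No


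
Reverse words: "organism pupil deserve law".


Original: "organism pupil deserve law"
Words (1..n): organism | pupil | deserve | law
Reversed (n..1): law | deserve | pupil | organism
Result = "law deserve pupil organism"


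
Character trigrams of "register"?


Word: "register" (length 8)
Number of trigrams = 8 - 3 + 1 = 6
  Position 0: "reg"
  Position 1: "egi"
  Position 2: "gis"
  Position 3: "ist"
  Position 4: "ste"
  Position 5: "ter"
Trigrams = "reg", "egi", "gis", "ist", "ste", "ter"


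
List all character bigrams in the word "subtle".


Word: "subtle" (length 6)
Number of bigrams = 6 - 2 + 1 = 5
  Position 0: "su"
  Position 1: "ub"
  Position 2: "bt"
  Position 3: "tl"
  Position 4: "le"
Bigrams = "su", "ub", "bt", "tl", "le"


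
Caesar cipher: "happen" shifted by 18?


Word: "happen"
Shift: 18
Each letter → (letter + shift) mod 26:
  'h' (7) + 18 = 25 → 'z'
  'a' (0) + 18 = 18 → 's'
  'p' (15) + 18 = 7 → 'h'
  'p' (15) + 18 = 7 → 'h'
  'e' (4) + 18 = 22 → 'w'
  'n' (13) + 18 = 5 → 'f'
Result = "zshhwf"


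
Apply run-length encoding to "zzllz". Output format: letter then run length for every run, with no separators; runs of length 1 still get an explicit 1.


String: "zzllz"
Scanning for consecutive runs:
  'z' x 2
  'l' x 2
  'z' x 1
RLE = "z2l2z1"


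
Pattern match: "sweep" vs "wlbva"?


Pattern of "sweep": [0, 1, 2, 2, 3]
Pattern of "wlbva": [0, 1, 2, 3, 4]
Patterns do not match
Same pattern = No


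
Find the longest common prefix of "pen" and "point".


Word 1: "pen"
Word 2: "point"
Comparing from start:
  Pos 0: 'p' == 'p'
  Pos 1: 'e' != 'o' (stop)
LCP = "p" (length 1)


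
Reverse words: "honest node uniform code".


Original: "honest node uniform code"
Words (1..n): honest | node | uniform | code
Reversed (n..1): code | uniform | node | honest
Result = "code uniform node honest"


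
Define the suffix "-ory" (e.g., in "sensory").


Suffix: -ory
As in: sensory -> sense + -ory, with a spelling change
Meaning = relating to / place for


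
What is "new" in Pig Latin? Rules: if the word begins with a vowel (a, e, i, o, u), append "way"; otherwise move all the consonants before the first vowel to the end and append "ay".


Word: "new"
Starts with consonant(s) → move to end, add 'ay'
Consonant cluster: "n"
Pig Latin = "ewnay"


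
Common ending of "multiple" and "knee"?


Word 1: "multiple"
Word 2: "knee"
Comparing from end:
  Pos -1: 'e' == 'e'
  Pos -2: 'l' != 'e' (stop)
LCS = "e" (length 1)


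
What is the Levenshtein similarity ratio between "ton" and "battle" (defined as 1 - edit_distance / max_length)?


Word 1: "ton" (length 3)
Word 2: "battle" (length 6)
One optimal edit sequence:
  1. insert 'b'  (+1)
  2. insert 'a'  (+1)
  3. insert 't'  (+1)
  4. keep 't'
  5. substitute 'o' -> 'l'  (+1)
  6. substitute 'n' -> 'e'  (+1)
Edit distance = 5
Max length = max(3, 6) = 6
Similarity = 1 - 5/6
= 0.1667


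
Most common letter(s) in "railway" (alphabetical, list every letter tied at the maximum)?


Word: "railway"
Letter counts:
  'a': 2
  'i': 1
  'l': 1
  'r': 1
  'w': 1
  'y': 1
Maximum count = 2
Most frequent = 'a' (2 times each)


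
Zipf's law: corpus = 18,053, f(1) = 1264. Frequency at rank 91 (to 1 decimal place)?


Zipf's law: f(r) = f(1) / r
f(1) = 1264
f(91) = 1264 / 91
= 13.9 occurrences


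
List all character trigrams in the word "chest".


Word: "chest" (length 5)
Number of trigrams = 5 - 3 + 1 = 3
  Position 0: "che"
  Position 1: "hes"
  Position 2: "est"
Trigrams = "che", "hes", "est"


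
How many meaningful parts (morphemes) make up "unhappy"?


Word: "unhappy"
Morphemes: un- / happy
Each morpheme carries meaning
= 2 morphemes


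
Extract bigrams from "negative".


Word: "negative" (length 8)
Number of bigrams = 8 - 2 + 1 = 7
  Position 0: "ne"
  Position 1: "eg"
  Position 2: "ga"
  Position 3: "at"
  Position 4: "ti"
  Position 5: "iv"
  Position 6: "ve"
Bigrams = "ne", "eg", "ga", "at", "ti", "iv", "ve"


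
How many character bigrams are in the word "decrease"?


Word: "decrease" (length 8)
Number of 2-grams = length - 2 + 1 = 8 - 2 + 1
= 7


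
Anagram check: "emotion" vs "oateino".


Word 1: "emotion" → sorted: eimnoot
Word 2: "oateino" → sorted: aeinoot
Same letters? eimnoot != aeinoot
Anagram = No


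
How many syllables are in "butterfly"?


Word: "butterfly"
Syllable breakdown: but · ter · fly
Counting: 3 parts
= 3 syllables


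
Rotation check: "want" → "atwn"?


Word: "want", Candidate: "atwn"
Method: check if candidate is substring of word+word
"wantwant" contains "atwn"? No
Is rotation = No


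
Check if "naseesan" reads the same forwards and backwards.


Word: "naseesan"
Reversed: "naseesan"
Forward == Backward? naseesan == naseesan
Palindrome = Yes


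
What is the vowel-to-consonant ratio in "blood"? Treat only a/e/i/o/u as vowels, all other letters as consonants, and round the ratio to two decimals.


Word: "blood"
Vowels (a,e,i,o,u): 2
Consonants: 3
Ratio = 2/3
= 0.67


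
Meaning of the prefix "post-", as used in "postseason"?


Prefix: post-
Example: postseason (post- + season)
Meaning = after


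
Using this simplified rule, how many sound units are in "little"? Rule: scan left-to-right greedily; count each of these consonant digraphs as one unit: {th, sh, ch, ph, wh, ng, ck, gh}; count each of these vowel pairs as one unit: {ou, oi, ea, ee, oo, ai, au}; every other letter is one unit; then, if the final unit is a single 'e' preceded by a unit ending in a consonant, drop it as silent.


Word: "little" (6 letters)
Left-to-right scan:
  1. 'l' (letter)
  2. 'i' (letter)
  3. 't' (letter)
  4. 't' (letter)
  5. 'l' (letter)
  6. 'e' (letter)
Units from scan: 6
Final unit is 'e' after a consonant -> drop as silent (-1)
Sound units = 5 units


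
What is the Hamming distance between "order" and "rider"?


Comparing character by character (same length = 5):
  Pos 0: 'o' vs 'r' !=
  Pos 1: 'r' vs 'i' !=
  Pos 2: 'd' vs 'd' =
  Pos 3: 'e' vs 'e' =
  Pos 4: 'r' vs 'r' =
Hamming distance = 2


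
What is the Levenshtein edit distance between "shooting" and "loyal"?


Word 1: "shooting" (length 8)
Word 2: "loyal" (length 5)
One optimal edit sequence (insert/delete/substitute each cost 1):
  1. delete 's'  (+1)
  2. delete 'h'  (+1)
  3. substitute 'o' -> 'l'  (+1)
  4. keep 'o'
  5. delete 't'  (+1)
  6. substitute 'i' -> 'y'  (+1)
  7. substitute 'n' -> 'a'  (+1)
  8. substitute 'g' -> 'l'  (+1)
Total edit operations: 7
Edit distance = 7


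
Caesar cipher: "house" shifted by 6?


Word: "house"
Shift: 6
Each letter → (letter + shift) mod 26:
  'h' (7) + 6 = 13 → 'n'
  'o' (14) + 6 = 20 → 'u'
  'u' (20) + 6 = 0 → 'a'
  's' (18) + 6 = 24 → 'y'
  'e' (4) + 6 = 10 → 'k'
Result = "nuayk"


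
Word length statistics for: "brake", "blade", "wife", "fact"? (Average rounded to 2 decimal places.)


Lengths: "brake"=5, "blade"=5, "wife"=4, "fact"=4
Sum = 18, Count = 4
Average = 18/4 = 4.50
= avg=4.50, min=4, max=5


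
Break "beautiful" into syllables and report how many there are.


Word: "beautiful"
Syllable breakdown: beau-ti-ful
Counting: 3 parts
= 3 syllables


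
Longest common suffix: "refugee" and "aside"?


Word 1: "refugee"
Word 2: "aside"
Comparing from end:
  Pos -1: 'e' == 'e'
  Pos -2: 'e' != 'd' (stop)
LCS = "e" (length 1)


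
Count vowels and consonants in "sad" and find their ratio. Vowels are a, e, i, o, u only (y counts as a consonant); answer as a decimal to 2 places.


Word: "sad"
Vowels (a,e,i,o,u): 1
Consonants: 2
Ratio = 1/2
= 0.50


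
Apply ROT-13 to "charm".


Word: "charm"
Shift: 13
Each letter → (letter + shift) mod 26:
  'c' (2) + 13 = 15 → 'p'
  'h' (7) + 13 = 20 → 'u'
  'a' (0) + 13 = 13 → 'n'
  'r' (17) + 13 = 4 → 'e'
  'm' (12) + 13 = 25 → 'z'
Result = "punez"


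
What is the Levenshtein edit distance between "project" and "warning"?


Word 1: "project" (length 7)
Word 2: "warning" (length 7)
One optimal edit sequence (insert/delete/substitute each cost 1):
  1. substitute 'p' -> 'w'  (+1)
  2. substitute 'r' -> 'a'  (+1)
  3. substitute 'o' -> 'r'  (+1)
  4. substitute 'j' -> 'n'  (+1)
  5. substitute 'e' -> 'i'  (+1)
  6. substitute 'c' -> 'n'  (+1)
  7. substitute 't' -> 'g'  (+1)
Total edit operations: 7
Edit distance = 7


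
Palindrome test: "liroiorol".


Word: "liroiorol"
Reversed: "loroioril"
Forward == Backward? liroiorol != loroioril
Palindrome = No


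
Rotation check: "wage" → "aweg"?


Word: "wage", Candidate: "aweg"
Method: check if candidate is substring of word+word
"wagewage" contains "aweg"? No
Is rotation = No
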